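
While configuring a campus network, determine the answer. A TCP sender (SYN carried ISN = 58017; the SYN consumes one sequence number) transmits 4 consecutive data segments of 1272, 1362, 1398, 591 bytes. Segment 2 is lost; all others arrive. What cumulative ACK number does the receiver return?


SYN uses sequence number 58017; first data byte = ISN + 1 = 58018.
Segment 1: SEQ = 58018, len = 1272 B, covers [58018, 59289]
Segment 2: SEQ = 59290, len = 1362 B, covers [59290, 60651] [LOST]
Segment 3: SEQ = 60652, len = 1398 B, covers [60652, 62049]
Segment 4: SEQ = 62050, len = 591 B, covers [62050, 62640]
In-order data received: bytes [58018, 59289] (segments 1..1).
Segment 2 missing -> gap begins at byte 59290; later segments buffered out of order.
Cumulative ACK = next expected in-order byte = 58018 + 1272 = 59290

59290


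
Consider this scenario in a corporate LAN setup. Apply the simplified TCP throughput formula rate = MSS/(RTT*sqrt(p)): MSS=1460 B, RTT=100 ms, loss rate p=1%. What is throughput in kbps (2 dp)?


Given: MSS = 1460 bytes, RTT = 100 ms, loss = 1%
RTT in seconds = 100 / 1000 = 0.1
Loss rate = 1% = 0.01
sqrt(loss) = sqrt(0.01) = 0.1
Throughput (bytes/s) = 1460 / (0.1 * 0.1) = 146000.0000
Throughput (kbps) = 146000.0000 * 8 / 1000 = 1168.000000 -> 1168.00 kbps (2 dp)

1168.00


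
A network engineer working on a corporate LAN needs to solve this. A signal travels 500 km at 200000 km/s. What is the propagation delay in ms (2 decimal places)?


Given: distance = 500 km, speed = 200000 km/s
Delay = distance / speed = 500 / 200000 seconds
Delay in ms = 500 * 1000 / 200000
Delay = 2.5000 ms
Rounded to 2 dp = 2.50 ms

2.50


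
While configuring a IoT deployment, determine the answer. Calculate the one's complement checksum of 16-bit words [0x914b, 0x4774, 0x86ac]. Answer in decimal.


Given words: [0x914b, 0x4774, 0x86ac]
Step 1: Sum all words
Raw sum = 37195 + 18292 + 34476 = 89963
Step 2: Fold carry: (24427 + 1) = 24428
One's complement = ~24428 & 0xFFFF = 41107

41107


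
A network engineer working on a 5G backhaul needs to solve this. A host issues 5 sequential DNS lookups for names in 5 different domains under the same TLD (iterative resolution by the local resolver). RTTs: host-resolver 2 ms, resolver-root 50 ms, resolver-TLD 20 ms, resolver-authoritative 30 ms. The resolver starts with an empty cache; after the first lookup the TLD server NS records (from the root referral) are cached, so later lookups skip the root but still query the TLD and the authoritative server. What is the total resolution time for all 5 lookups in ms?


Lookup 1 (cold cache): local + root + TLD + auth = 2 + 50 + 20 + 30 = 102 ms
Lookups 2..5 (TLD NS cached -> skip root; new domain -> still ask TLD and auth): local + TLD + auth = 2 + 20 + 30 = 52 ms each
Remaining 4 lookups: 4 * 52 = 208 ms
Total = 102 + 208 = 310 ms

310


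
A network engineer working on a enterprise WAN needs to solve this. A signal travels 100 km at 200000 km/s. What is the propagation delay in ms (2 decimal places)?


Given: distance = 100 km, speed = 200000 km/s
Delay = distance / speed = 100 / 200000 seconds
Delay in ms = 100 * 1000 / 200000
Delay = 0.5000 ms
Rounded to 2 dp = 0.50 ms

0.50


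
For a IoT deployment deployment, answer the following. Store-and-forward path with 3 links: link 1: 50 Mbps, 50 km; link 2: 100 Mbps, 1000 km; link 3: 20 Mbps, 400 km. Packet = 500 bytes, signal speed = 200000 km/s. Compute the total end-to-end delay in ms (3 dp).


Packet = 500 bytes = 4000 bits. Store-and-forward: sum (t_trans + t_prop) per link.
Link 1: t_trans = 4000/(50*10^6) s = 0.0800 ms; t_prop = 50/200000 s = 0.2500 ms; subtotal = 0.3300 ms
Link 2: t_trans = 4000/(100*10^6) s = 0.0400 ms; t_prop = 1000/200000 s = 5.0000 ms; subtotal = 5.0400 ms
Link 3: t_trans = 4000/(20*10^6) s = 0.2000 ms; t_prop = 400/200000 s = 2.0000 ms; subtotal = 2.2000 ms
End-to-end = 0.3300 + 5.0400 + 2.2000 = 7.5700 ms -> 7.570 ms (3 dp)

7.570


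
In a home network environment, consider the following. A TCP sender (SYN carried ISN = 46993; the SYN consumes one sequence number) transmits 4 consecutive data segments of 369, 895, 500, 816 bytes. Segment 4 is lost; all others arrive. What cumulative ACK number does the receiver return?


SYN uses sequence number 46993; first data byte = ISN + 1 = 46994.
Segment 1: SEQ = 46994, len = 369 B, covers [46994, 47362]
Segment 2: SEQ = 47363, len = 895 B, covers [47363, 48257]
Segment 3: SEQ = 48258, len = 500 B, covers [48258, 48757]
Segment 4: SEQ = 48758, len = 816 B, covers [48758, 49573] [LOST]
In-order data received: bytes [46994, 48757] (segments 1..3).
Segment 4 missing -> gap begins at byte 48758.
Cumulative ACK = next expected in-order byte = 46994 + 369 + 895 + 500 = 48758

48758


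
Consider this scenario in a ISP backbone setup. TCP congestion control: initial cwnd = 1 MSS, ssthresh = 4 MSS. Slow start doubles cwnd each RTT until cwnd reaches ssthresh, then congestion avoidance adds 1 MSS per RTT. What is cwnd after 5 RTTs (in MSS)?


RTT 0: cwnd = 1 MSS (initial)
RTT 1: cwnd = 2 MSS (slow start, doubled)
RTT 2: cwnd = 4 MSS (slow start, doubled)
RTT 3: cwnd = 5 MSS (congestion avoidance, +1)
RTT 4: cwnd = 6 MSS (congestion avoidance, +1)
RTT 5: cwnd = 7 MSS (congestion avoidance, +1)

7


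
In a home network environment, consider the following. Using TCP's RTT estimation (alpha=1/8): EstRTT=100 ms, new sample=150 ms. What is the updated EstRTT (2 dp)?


Given: EstRTT = 100 ms, SampleRTT = 150 ms, alpha = 1/8
New EstRTT = (1 - alpha) * EstRTT + alpha * SampleRTT
(7/8) * 100 = 87.5
(1/8) * 150 = 18.75
New EstRTT = 87.5 + 18.75 = 106.25 ms -> 106.25 ms (2 dp)

106.25


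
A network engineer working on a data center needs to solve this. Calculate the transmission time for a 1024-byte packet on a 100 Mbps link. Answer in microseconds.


Given: packet = 1024 bytes, bandwidth = 100 Mbps
Packet in bits = 1024 * 8 = 8192 bits
Bandwidth = 100 * 10^6 = 100000000 bps
Time = 8192 / 100000000 seconds
Time in us = 8192 * 10^6 / 100000000 = 81.92

81.92


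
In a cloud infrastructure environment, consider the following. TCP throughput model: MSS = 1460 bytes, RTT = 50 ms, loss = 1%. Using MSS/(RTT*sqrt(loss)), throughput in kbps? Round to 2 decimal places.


Given: MSS = 1460 bytes, RTT = 50 ms, loss = 1%
RTT in seconds = 50 / 1000 = 0.05
Loss rate = 1% = 0.01
sqrt(loss) = sqrt(0.01) = 0.1
Throughput (bytes/s) = 1460 / (0.05 * 0.1) = 292000.0000
Throughput (kbps) = 292000.0000 * 8 / 1000 = 2336.000000 -> 2336.00 kbps (2 dp)

2336.00


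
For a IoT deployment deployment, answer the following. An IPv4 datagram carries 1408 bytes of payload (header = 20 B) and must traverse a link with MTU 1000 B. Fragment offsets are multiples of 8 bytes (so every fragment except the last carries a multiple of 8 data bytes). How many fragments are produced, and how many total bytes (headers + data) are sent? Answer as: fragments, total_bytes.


Max data per non-final fragment = floor((MTU - header)/8)*8 = floor((1000 - 20)/8)*8 = floor(980/8)*8 = 976 B
Final fragment needs no 8-byte alignment: it can carry up to MTU - header = 980 B
Non-final fragments needed = ceil((payload - 980) / 976) = ceil(428/976) = ceil(0.4385) = 1
Number of fragments = 1 + 1 = 2
Fragment sizes (data): 1 * 976 B + 432 B (last, 432 <= 980 OK)
Total bytes sent = payload + n_frags * header = 1408 + 2*20 = 1408 + 40 = 1448 B

2, 1448


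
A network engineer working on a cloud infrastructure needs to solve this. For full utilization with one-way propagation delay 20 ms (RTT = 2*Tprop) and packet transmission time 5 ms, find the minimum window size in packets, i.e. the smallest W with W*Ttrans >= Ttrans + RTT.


Given: Ttrans = 5 ms, RTT = 40 ms (= 2 * Tprop, Tprop = 20 ms)
Time until first ACK returns = Ttrans + RTT = 5 + 40 = 45 ms
Need W * Ttrans >= Ttrans + RTT  ->  W >= (Ttrans + RTT) / Ttrans
(Ttrans + RTT) / Ttrans = 45 / 5 = 9
W_min = ceil(9) = 9

9


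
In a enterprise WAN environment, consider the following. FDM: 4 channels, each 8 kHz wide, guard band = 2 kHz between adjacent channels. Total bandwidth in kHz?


Given: 4 channels, 8 kHz each, guard = 2 kHz
Channel bandwidth = 4 * 8 = 32 kHz
Guard bands = 3 gaps * 2 kHz = 6 kHz
Total = 32 + 6 = 38 kHz

38


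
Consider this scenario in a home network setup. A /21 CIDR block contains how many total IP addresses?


Given: CIDR prefix /21
Host bits = 32 - 21 = 11
Total addresses = 2^11 = 2048

2048


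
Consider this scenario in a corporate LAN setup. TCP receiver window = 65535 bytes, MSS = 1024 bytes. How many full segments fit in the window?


Given: RWND = 65535 bytes, MSS = 1024 bytes
Full segments = floor(RWND / MSS)
Full segments = floor(65535 / 1024)
Full segments = floor(63.999) = 63

63


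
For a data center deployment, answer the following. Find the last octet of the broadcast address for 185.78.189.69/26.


Given: IP = 185.78.189.69, prefix = /26
Host bits = 32 - 26 = 6
Network last octet = 69 AND mask = 64
Host part size = 2^6 - 1 = 63
Broadcast last octet = 64 OR 63 = 127

127


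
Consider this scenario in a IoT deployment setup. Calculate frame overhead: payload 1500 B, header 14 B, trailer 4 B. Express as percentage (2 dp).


Given: payload = 1500 B, header = 14 B, trailer = 4 B
Overhead bytes = header + trailer = 14 + 4 = 18
Total frame = payload + overhead = 1500 + 18 = 1518
Overhead % = 18 / 1518 * 100 = 1.1858% -> 1.19% (2 dp)

1.19


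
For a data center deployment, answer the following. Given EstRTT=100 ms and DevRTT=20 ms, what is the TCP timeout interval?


Given: EstRTT = 100 ms, DevRTT = 20 ms
Timeout = EstRTT + 4 * DevRTT
4 * DevRTT = 4 * 20 = 80
Timeout = 100 + 80 = 180 ms

180


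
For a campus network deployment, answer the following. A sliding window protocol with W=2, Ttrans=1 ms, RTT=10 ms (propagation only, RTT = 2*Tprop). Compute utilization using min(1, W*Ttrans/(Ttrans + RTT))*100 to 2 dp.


Given: W = 2, Ttrans = 1 ms, RTT = 10 ms (= 2 * Tprop, Tprop = 5 ms)
Cycle time = Ttrans + RTT = 1 + 10 = 11 ms (first packet sent until its ACK returns)
W * Ttrans = 2 * 1 = 2 ms of sending per cycle
W * Ttrans / (Ttrans + RTT) = 2 / 11 = 0.181818
U = min(1, 0.181818) = 0.181818
U% = 18.18%

18.18


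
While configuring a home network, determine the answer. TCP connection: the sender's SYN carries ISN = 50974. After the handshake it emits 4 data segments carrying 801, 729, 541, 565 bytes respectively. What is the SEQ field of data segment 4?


The SYN occupies sequence number ISN = 50974, so the first data byte is ISN + 1 = 50975.
SEQ of data segment i = (ISN + 1) + sum of payload sizes of segments 1..i-1.
Segment 1: SEQ = 50975, payload = 801 bytes
Segment 2: SEQ = 51776, payload = 729 bytes
Segment 3: SEQ = 52505, payload = 541 bytes
Segment 4: SEQ = 53046, payload = 565 bytes
SEQ of segment 4 = 50975 + 801 + 729 + 541 = 53046

53046


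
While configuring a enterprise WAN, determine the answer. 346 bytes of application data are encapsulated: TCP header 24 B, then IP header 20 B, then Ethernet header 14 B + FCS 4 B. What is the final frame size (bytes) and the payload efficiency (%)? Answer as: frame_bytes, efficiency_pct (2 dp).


TCP segment = 346 + 24 = 370 B
IP packet = 370 + 20 = 390 B
Ethernet frame = 390 + 14 + 4 = 408 B
Efficiency = app / frame = 346 / 408 = 0.848039 = 84.8039% -> 84.80% (2 dp)

408, 84.80


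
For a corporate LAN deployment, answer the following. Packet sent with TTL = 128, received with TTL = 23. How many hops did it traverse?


Given: initial TTL = 128, received TTL = 23
Hops = initial TTL - received TTL
Hops = 128 - 23 = 105

105


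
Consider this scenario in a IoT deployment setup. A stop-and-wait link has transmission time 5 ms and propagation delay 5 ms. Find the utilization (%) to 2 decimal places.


Given: Ttrans = 5 ms, Tprop = 5 ms
RTT = 2 * Tprop = 2 * 5 = 10 ms
U = Ttrans / (Ttrans + RTT)
U = 5 / (5 + 10)
U = 5 / 15 = 0.333333
U% = 33.33%

33.33


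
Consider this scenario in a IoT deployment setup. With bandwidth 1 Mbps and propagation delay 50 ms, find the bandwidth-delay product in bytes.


Given: bandwidth = 1 Mbps, delay = 50 ms
BDP in bits = 1 * 10^6 * 50 / 1000
BDP in bits = 50000
BDP in bytes = 50000 / 8 = 6250

6250


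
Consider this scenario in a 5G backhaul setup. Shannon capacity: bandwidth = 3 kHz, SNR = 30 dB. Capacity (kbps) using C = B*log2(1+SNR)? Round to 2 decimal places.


Given: B = 3 kHz, SNR = 30 dB
SNR linear = 10^(30/10) = 1000
1 + SNR = 1001
log2(1001) = 9.9672262588
C = 3 * 1000 * 9.9672262588 = 29901.6788 bps
C = 29.901679 kbps -> 29.90 kbps (2 dp)

29.90


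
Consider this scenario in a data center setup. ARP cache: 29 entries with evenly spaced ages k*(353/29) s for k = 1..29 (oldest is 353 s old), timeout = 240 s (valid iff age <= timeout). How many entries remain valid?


Ages are k * 353/29 s for k = 1..29 (spacing = 12.1724 s).
Entry k is valid iff k * 353/29 <= 240 iff k <= 29 * 240 / 353 = 19.7167
n_valid = floor(19.7167) = 19
(n_stale = 29 - 19 = 10)

19


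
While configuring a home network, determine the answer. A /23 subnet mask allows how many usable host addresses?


Given: subnet mask /23
Host bits = 32 - 23 = 9
Total addresses = 2^9 = 512
Usable hosts = 512 - 2 (network + broadcast) = 510

510


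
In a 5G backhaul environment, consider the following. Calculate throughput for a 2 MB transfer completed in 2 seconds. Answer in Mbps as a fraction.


Given: file = 2 MB, time = 2 s
File in Mb = 2 * 8 = 16 Mb
Throughput = 16 / 2 Mbps
Throughput = 8 Mbps

8


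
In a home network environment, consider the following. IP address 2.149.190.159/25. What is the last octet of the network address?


Given: IP = 2.149.190.159, prefix = /25
Subnet mask = 255.255.255.128
Last octet of IP: 159
Last octet of mask: 128
Network last octet = 159 AND 128 = 128

128


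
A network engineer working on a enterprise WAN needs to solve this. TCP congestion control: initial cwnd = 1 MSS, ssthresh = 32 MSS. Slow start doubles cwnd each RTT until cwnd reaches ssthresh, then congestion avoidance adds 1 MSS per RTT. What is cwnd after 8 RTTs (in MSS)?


RTT 0: cwnd = 1 MSS (initial)
RTT 1: cwnd = 2 MSS (slow start, doubled)
RTT 2: cwnd = 4 MSS (slow start, doubled)
RTT 3: cwnd = 8 MSS (slow start, doubled)
RTT 4: cwnd = 16 MSS (slow start, doubled)
RTT 5: cwnd = 32 MSS (slow start, doubled)
RTT 6: cwnd = 33 MSS (congestion avoidance, +1)
RTT 7: cwnd = 34 MSS (congestion avoidance, +1)
RTT 8: cwnd = 35 MSS (congestion avoidance, +1)

35


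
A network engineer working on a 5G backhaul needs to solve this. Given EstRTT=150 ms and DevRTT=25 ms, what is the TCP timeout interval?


Given: EstRTT = 150 ms, DevRTT = 25 ms
Timeout = EstRTT + 4 * DevRTT
4 * DevRTT = 4 * 25 = 100
Timeout = 150 + 100 = 250 ms

250


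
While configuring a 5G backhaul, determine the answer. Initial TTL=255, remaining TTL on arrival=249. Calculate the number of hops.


Given: initial TTL = 255, received TTL = 249
Hops = initial TTL - received TTL
Hops = 255 - 249 = 6

6


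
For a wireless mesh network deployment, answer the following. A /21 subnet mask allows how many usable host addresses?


Given: subnet mask /21
Host bits = 32 - 21 = 11
Total addresses = 2^11 = 2048
Usable hosts = 2048 - 2 (network + broadcast) = 2046

2046


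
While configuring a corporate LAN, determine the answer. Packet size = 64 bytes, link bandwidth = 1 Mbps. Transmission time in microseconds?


Given: packet = 64 bytes, bandwidth = 1 Mbps
Packet in bits = 64 * 8 = 512 bits
Bandwidth = 1 * 10^6 = 1000000 bps
Time = 512 / 1000000 seconds
Time in us = 512 * 10^6 / 1000000 = 512

512


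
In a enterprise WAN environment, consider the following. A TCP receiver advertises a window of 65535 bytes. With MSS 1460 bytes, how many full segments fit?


Given: RWND = 65535 bytes, MSS = 1460 bytes
Full segments = floor(RWND / MSS)
Full segments = floor(65535 / 1460)
Full segments = floor(44.887) = 44

44


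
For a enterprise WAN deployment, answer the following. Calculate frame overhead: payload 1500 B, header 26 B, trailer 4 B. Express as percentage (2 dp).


Given: payload = 1500 B, header = 26 B, trailer = 4 B
Overhead bytes = header + trailer = 26 + 4 = 30
Total frame = payload + overhead = 1500 + 30 = 1530
Overhead % = 30 / 1530 * 100 = 1.9608% -> 1.96% (2 dp)

1.96


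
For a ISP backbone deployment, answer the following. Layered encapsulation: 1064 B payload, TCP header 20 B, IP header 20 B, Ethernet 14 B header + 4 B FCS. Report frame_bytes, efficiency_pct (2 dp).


TCP segment = 1064 + 20 = 1084 B
IP packet = 1084 + 20 = 1104 B
Ethernet frame = 1104 + 14 + 4 = 1122 B
Efficiency = app / frame = 1064 / 1122 = 0.948307 = 94.8307% -> 94.83% (2 dp)

1122, 94.83


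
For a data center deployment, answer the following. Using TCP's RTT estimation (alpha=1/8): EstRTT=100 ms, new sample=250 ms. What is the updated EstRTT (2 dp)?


Given: EstRTT = 100 ms, SampleRTT = 250 ms, alpha = 1/8
New EstRTT = (1 - alpha) * EstRTT + alpha * SampleRTT
(7/8) * 100 = 87.5
(1/8) * 250 = 31.25
New EstRTT = 87.5 + 31.25 = 118.75 ms -> 118.75 ms (2 dp)

118.75


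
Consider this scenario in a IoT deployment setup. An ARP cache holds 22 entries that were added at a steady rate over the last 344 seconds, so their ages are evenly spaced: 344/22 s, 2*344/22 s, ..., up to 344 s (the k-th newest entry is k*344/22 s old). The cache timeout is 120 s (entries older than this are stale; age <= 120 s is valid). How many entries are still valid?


Ages are k * 344/22 s for k = 1..22 (spacing = 15.6364 s).
Entry k is valid iff k * 344/22 <= 120 iff k <= 22 * 120 / 344 = 7.6744
n_valid = floor(7.6744) = 7
(n_stale = 22 - 7 = 15)

7


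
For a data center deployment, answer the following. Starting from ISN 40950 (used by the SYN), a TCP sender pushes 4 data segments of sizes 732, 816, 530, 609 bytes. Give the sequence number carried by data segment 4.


The SYN occupies sequence number ISN = 40950, so the first data byte is ISN + 1 = 40951.
SEQ of data segment i = (ISN + 1) + sum of payload sizes of segments 1..i-1.
Segment 1: SEQ = 40951, payload = 732 bytes
Segment 2: SEQ = 41683, payload = 816 bytes
Segment 3: SEQ = 42499, payload = 530 bytes
Segment 4: SEQ = 43029, payload = 609 bytes
SEQ of segment 4 = 40951 + 732 + 816 + 530 = 43029

43029


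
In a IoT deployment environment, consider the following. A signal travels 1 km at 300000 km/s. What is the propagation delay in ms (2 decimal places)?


Given: distance = 1 km, speed = 300000 km/s
Delay = distance / speed = 1 / 300000 seconds
Delay in ms = 1 * 1000 / 300000
Delay = 0.0033 ms
Rounded to 2 dp = 0.00 ms

0.00


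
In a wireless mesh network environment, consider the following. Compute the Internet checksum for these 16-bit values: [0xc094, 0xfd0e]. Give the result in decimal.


Given words: [0xc094, 0xfd0e]
Step 1: Sum all words
Raw sum = 49300 + 64782 = 114082
Step 2: Fold carry: (48546 + 1) = 48547
One's complement = ~48547 & 0xFFFF = 16988

16988


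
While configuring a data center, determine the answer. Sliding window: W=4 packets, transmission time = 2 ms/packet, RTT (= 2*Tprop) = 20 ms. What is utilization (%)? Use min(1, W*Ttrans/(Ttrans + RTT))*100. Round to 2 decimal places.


Given: W = 4, Ttrans = 2 ms, RTT = 20 ms (= 2 * Tprop, Tprop = 10 ms)
Cycle time = Ttrans + RTT = 2 + 20 = 22 ms (first packet sent until its ACK returns)
W * Ttrans = 4 * 2 = 8 ms of sending per cycle
W * Ttrans / (Ttrans + RTT) = 8 / 22 = 0.363636
U = min(1, 0.363636) = 0.363636
U% = 36.36%

36.36


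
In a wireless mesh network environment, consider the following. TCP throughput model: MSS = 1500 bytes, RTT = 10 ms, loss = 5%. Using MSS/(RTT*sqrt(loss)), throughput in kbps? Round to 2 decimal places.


Given: MSS = 1500 bytes, RTT = 10 ms, loss = 5%
RTT in seconds = 10 / 1000 = 0.01
Loss rate = 5% = 0.05
sqrt(loss) = sqrt(0.05) = 0.223606797750
Throughput (bytes/s) = 1500 / (0.01 * 0.223606797750) = 670820.3932
Throughput (kbps) = 670820.3932 * 8 / 1000 = 5366.563146 -> 5366.56 kbps (2 dp)

5366.56


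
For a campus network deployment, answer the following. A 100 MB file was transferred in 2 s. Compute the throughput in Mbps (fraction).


Given: file = 100 MB, time = 2 s
File in Mb = 100 * 8 = 800 Mb
Throughput = 800 / 2 Mbps
Throughput = 400 Mbps

400


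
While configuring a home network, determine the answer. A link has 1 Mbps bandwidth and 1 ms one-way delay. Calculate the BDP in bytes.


Given: bandwidth = 1 Mbps, delay = 1 ms
BDP in bits = 1 * 10^6 * 1 / 1000
BDP in bits = 1000
BDP in bytes = 1000 / 8 = 125

125


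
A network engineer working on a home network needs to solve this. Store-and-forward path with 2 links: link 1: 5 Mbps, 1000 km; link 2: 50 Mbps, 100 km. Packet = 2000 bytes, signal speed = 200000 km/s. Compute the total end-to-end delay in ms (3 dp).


Packet = 2000 bytes = 16000 bits. Store-and-forward: sum (t_trans + t_prop) per link.
Link 1: t_trans = 16000/(5*10^6) s = 3.2000 ms; t_prop = 1000/200000 s = 5.0000 ms; subtotal = 8.2000 ms
Link 2: t_trans = 16000/(50*10^6) s = 0.3200 ms; t_prop = 100/200000 s = 0.5000 ms; subtotal = 0.8200 ms
End-to-end = 8.2000 + 0.8200 = 9.0200 ms -> 9.020 ms (3 dp)

9.020


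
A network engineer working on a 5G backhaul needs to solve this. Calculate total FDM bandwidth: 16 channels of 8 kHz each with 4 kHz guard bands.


Given: 16 channels, 8 kHz each, guard = 4 kHz
Channel bandwidth = 16 * 8 = 128 kHz
Guard bands = 15 gaps * 4 kHz = 60 kHz
Total = 128 + 60 = 188 kHz

188


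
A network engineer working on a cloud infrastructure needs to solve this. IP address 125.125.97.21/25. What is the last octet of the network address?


Given: IP = 125.125.97.21, prefix = /25
Subnet mask = 255.255.255.128
Last octet of IP: 21
Last octet of mask: 128
Network last octet = 21 AND 128 = 0

0


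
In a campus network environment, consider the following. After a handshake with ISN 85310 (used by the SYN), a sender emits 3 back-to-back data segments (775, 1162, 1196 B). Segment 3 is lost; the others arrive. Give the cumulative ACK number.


SYN uses sequence number 85310; first data byte = ISN + 1 = 85311.
Segment 1: SEQ = 85311, len = 775 B, covers [85311, 86085]
Segment 2: SEQ = 86086, len = 1162 B, covers [86086, 87247]
Segment 3: SEQ = 87248, len = 1196 B, covers [87248, 88443] [LOST]
In-order data received: bytes [85311, 87247] (segments 1..2).
Segment 3 missing -> gap begins at byte 87248.
Cumulative ACK = next expected in-order byte = 85311 + 775 + 1162 = 87248

87248


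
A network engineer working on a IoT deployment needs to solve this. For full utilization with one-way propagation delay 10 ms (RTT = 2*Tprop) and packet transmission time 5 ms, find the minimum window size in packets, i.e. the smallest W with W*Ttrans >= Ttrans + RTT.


Given: Ttrans = 5 ms, RTT = 20 ms (= 2 * Tprop, Tprop = 10 ms)
Time until first ACK returns = Ttrans + RTT = 5 + 20 = 25 ms
Need W * Ttrans >= Ttrans + RTT  ->  W >= (Ttrans + RTT) / Ttrans
(Ttrans + RTT) / Ttrans = 25 / 5 = 5
W_min = ceil(5) = 5

5


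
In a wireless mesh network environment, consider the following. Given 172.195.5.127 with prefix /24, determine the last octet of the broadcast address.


Given: IP = 172.195.5.127, prefix = /24
Host bits = 32 - 24 = 8
Network last octet = 127 AND mask = 0
Host part size = 2^8 - 1 = 255
Broadcast last octet = 0 OR 255 = 255

255


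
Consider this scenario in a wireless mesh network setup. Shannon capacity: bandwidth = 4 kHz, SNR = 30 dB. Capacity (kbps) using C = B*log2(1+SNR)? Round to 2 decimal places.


Given: B = 4 kHz, SNR = 30 dB
SNR linear = 10^(30/10) = 1000
1 + SNR = 1001
log2(1001) = 9.9672262588
C = 4 * 1000 * 9.9672262588 = 39868.9050 bps
C = 39.868905 kbps -> 39.87 kbps (2 dp)

39.87


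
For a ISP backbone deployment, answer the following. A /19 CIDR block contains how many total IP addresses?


Given: CIDR prefix /19
Host bits = 32 - 19 = 13
Total addresses = 2^13 = 8192

8192


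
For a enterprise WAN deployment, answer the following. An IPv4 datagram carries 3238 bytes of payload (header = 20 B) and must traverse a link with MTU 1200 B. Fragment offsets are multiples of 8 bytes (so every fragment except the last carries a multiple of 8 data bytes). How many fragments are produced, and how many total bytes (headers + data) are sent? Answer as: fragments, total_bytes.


Max data per non-final fragment = floor((MTU - header)/8)*8 = floor((1200 - 20)/8)*8 = floor(1180/8)*8 = 1176 B
Final fragment needs no 8-byte alignment: it can carry up to MTU - header = 1180 B
Non-final fragments needed = ceil((payload - 1180) / 1176) = ceil(2058/1176) = ceil(1.7500) = 2
Number of fragments = 2 + 1 = 3
Fragment sizes (data): 2 * 1176 B + 886 B (last, 886 <= 1180 OK)
Total bytes sent = payload + n_frags * header = 3238 + 3*20 = 3238 + 60 = 3298 B

3, 3298


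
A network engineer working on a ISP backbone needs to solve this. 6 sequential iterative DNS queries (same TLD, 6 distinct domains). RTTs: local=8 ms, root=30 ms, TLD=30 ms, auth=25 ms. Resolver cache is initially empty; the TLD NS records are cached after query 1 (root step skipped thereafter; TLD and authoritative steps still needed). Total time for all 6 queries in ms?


Lookup 1 (cold cache): local + root + TLD + auth = 8 + 30 + 30 + 25 = 93 ms
Lookups 2..6 (TLD NS cached -> skip root; new domain -> still ask TLD and auth): local + TLD + auth = 8 + 30 + 25 = 63 ms each
Remaining 5 lookups: 5 * 63 = 315 ms
Total = 93 + 315 = 408 ms

408


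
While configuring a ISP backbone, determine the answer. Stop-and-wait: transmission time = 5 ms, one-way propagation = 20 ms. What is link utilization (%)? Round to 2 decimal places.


Given: Ttrans = 5 ms, Tprop = 20 ms
RTT = 2 * Tprop = 2 * 20 = 40 ms
U = Ttrans / (Ttrans + RTT)
U = 5 / (5 + 40)
U = 5 / 45 = 0.111111
U% = 11.11%

11.11


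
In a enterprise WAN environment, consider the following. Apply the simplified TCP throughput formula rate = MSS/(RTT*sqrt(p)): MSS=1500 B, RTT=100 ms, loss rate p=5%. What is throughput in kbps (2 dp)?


Given: MSS = 1500 bytes, RTT = 100 ms, loss = 5%
RTT in seconds = 100 / 1000 = 0.1
Loss rate = 5% = 0.05
sqrt(loss) = sqrt(0.05) = 0.223606797750
Throughput (bytes/s) = 1500 / (0.1 * 0.223606797750) = 67082.0393
Throughput (kbps) = 67082.0393 * 8 / 1000 = 536.656315 -> 536.66 kbps (2 dp)

536.66


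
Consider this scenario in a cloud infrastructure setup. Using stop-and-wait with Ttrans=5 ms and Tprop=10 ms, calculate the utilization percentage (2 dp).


Given: Ttrans = 5 ms, Tprop = 10 ms
RTT = 2 * Tprop = 2 * 10 = 20 ms
U = Ttrans / (Ttrans + RTT)
U = 5 / (5 + 20)
U = 5 / 25 = 0.2
U% = 20.00%

20.00


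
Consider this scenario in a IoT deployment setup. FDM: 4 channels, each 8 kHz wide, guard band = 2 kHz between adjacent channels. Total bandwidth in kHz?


Given: 4 channels, 8 kHz each, guard = 2 kHz
Channel bandwidth = 4 * 8 = 32 kHz
Guard bands = 3 gaps * 2 kHz = 6 kHz
Total = 32 + 6 = 38 kHz

38


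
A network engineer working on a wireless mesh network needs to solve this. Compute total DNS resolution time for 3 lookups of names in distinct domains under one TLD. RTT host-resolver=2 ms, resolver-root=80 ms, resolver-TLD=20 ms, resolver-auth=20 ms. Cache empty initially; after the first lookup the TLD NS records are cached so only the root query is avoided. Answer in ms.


Lookup 1 (cold cache): local + root + TLD + auth = 2 + 80 + 20 + 20 = 122 ms
Lookups 2..3 (TLD NS cached -> skip root; new domain -> still ask TLD and auth): local + TLD + auth = 2 + 20 + 20 = 42 ms each
Remaining 2 lookups: 2 * 42 = 84 ms
Total = 122 + 84 = 206 ms

206


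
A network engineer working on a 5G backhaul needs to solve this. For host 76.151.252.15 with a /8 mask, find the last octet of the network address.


Given: IP = 76.151.252.15, prefix = /8
Subnet mask = 255.0.0.0
Last octet of IP: 15
Last octet of mask: 0
Network last octet = 15 AND 0 = 0

0


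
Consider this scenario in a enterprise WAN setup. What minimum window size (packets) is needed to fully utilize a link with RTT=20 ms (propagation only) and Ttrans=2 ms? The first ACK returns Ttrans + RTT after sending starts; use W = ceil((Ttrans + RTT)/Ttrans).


Given: Ttrans = 2 ms, RTT = 20 ms (= 2 * Tprop, Tprop = 10 ms)
Time until first ACK returns = Ttrans + RTT = 2 + 20 = 22 ms
Need W * Ttrans >= Ttrans + RTT  ->  W >= (Ttrans + RTT) / Ttrans
(Ttrans + RTT) / Ttrans = 22 / 2 = 11
W_min = ceil(11) = 11

11


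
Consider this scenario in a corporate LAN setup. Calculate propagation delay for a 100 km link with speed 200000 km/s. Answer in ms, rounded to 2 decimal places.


Given: distance = 100 km, speed = 200000 km/s
Delay = distance / speed = 100 / 200000 seconds
Delay in ms = 100 * 1000 / 200000
Delay = 0.5000 ms
Rounded to 2 dp = 0.50 ms

0.50


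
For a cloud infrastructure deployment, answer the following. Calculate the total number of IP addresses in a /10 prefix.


Given: CIDR prefix /10
Host bits = 32 - 10 = 22
Total addresses = 2^22 = 4194304

4194304


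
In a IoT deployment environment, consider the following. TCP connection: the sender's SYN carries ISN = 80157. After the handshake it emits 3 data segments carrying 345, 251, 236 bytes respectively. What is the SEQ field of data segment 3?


The SYN occupies sequence number ISN = 80157, so the first data byte is ISN + 1 = 80158.
SEQ of data segment i = (ISN + 1) + sum of payload sizes of segments 1..i-1.
Segment 1: SEQ = 80158, payload = 345 bytes
Segment 2: SEQ = 80503, payload = 251 bytes
Segment 3: SEQ = 80754, payload = 236 bytes
SEQ of segment 3 = 80158 + 345 + 251 = 80754

80754


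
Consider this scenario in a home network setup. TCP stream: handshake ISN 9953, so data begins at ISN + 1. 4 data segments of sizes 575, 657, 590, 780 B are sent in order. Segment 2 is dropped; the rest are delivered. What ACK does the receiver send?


SYN uses sequence number 9953; first data byte = ISN + 1 = 9954.
Segment 1: SEQ = 9954, len = 575 B, covers [9954, 10528]
Segment 2: SEQ = 10529, len = 657 B, covers [10529, 11185] [LOST]
Segment 3: SEQ = 11186, len = 590 B, covers [11186, 11775]
Segment 4: SEQ = 11776, len = 780 B, covers [11776, 12555]
In-order data received: bytes [9954, 10528] (segments 1..1).
Segment 2 missing -> gap begins at byte 10529; later segments buffered out of order.
Cumulative ACK = next expected in-order byte = 9954 + 575 = 10529

10529


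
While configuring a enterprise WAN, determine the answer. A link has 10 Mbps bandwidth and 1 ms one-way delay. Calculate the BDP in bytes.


Given: bandwidth = 10 Mbps, delay = 1 ms
BDP in bits = 10 * 10^6 * 1 / 1000
BDP in bits = 10000
BDP in bytes = 10000 / 8 = 1250

1250


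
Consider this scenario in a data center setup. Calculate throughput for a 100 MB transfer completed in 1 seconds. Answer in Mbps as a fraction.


Given: file = 100 MB, time = 1 s
File in Mb = 100 * 8 = 800 Mb
Throughput = 800 / 1 Mbps
Throughput = 800 Mbps

800


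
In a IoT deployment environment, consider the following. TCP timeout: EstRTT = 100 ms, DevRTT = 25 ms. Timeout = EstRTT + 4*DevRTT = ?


Given: EstRTT = 100 ms, DevRTT = 25 ms
Timeout = EstRTT + 4 * DevRTT
4 * DevRTT = 4 * 25 = 100
Timeout = 100 + 100 = 200 ms

200


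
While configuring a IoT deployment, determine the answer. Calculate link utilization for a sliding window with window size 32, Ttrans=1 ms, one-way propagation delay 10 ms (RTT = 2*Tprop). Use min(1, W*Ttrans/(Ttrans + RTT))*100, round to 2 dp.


Given: W = 32, Ttrans = 1 ms, RTT = 20 ms (= 2 * Tprop, Tprop = 10 ms)
Cycle time = Ttrans + RTT = 1 + 20 = 21 ms (first packet sent until its ACK returns)
W * Ttrans = 32 * 1 = 32 ms of sending per cycle
W * Ttrans / (Ttrans + RTT) = 32 / 21 = 1.523810
U = min(1, 1.523810) = 1.000000
U% = 100.00%

100.00


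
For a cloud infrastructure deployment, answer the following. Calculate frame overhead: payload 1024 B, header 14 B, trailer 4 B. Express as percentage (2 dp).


Given: payload = 1024 B, header = 14 B, trailer = 4 B
Overhead bytes = header + trailer = 14 + 4 = 18
Total frame = payload + overhead = 1024 + 18 = 1042
Overhead % = 18 / 1042 * 100 = 1.7274% -> 1.73% (2 dp)

1.73


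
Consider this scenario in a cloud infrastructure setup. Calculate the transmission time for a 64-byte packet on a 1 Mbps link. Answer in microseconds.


Given: packet = 64 bytes, bandwidth = 1 Mbps
Packet in bits = 64 * 8 = 512 bits
Bandwidth = 1 * 10^6 = 1000000 bps
Time = 512 / 1000000 seconds
Time in us = 512 * 10^6 / 1000000 = 512

512


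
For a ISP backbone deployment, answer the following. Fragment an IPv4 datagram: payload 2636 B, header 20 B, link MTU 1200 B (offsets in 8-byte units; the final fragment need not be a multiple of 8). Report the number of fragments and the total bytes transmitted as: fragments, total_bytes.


Max data per non-final fragment = floor((MTU - header)/8)*8 = floor((1200 - 20)/8)*8 = floor(1180/8)*8 = 1176 B
Final fragment needs no 8-byte alignment: it can carry up to MTU - header = 1180 B
Non-final fragments needed = ceil((payload - 1180) / 1176) = ceil(1456/1176) = ceil(1.2381) = 2
Number of fragments = 2 + 1 = 3
Fragment sizes (data): 2 * 1176 B + 284 B (last, 284 <= 1180 OK)
Total bytes sent = payload + n_frags * header = 2636 + 3*20 = 2636 + 60 = 2696 B

3, 2696


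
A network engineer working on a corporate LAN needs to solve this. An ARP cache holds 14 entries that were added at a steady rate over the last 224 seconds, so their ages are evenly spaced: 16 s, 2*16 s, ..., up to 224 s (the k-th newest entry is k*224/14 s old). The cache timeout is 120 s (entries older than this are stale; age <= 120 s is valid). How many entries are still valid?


Ages are k * 224/14 s for k = 1..14 (spacing = 16.0000 s).
Entry k is valid iff k * 224/14 <= 120 iff k <= 14 * 120 / 224 = 7.5000
n_valid = floor(7.5000) = 7
(n_stale = 14 - 7 = 7)

7


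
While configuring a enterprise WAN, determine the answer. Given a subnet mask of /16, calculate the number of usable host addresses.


Given: subnet mask /16
Host bits = 32 - 16 = 16
Total addresses = 2^16 = 65536
Usable hosts = 65536 - 2 (network + broadcast) = 65534

65534


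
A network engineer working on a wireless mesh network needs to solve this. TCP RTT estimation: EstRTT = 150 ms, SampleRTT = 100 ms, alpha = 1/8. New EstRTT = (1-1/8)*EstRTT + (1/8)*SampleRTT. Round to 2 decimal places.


Given: EstRTT = 150 ms, SampleRTT = 100 ms, alpha = 1/8
New EstRTT = (1 - alpha) * EstRTT + alpha * SampleRTT
(7/8) * 150 = 131.25
(1/8) * 100 = 12.5
New EstRTT = 131.25 + 12.5 = 143.75 ms -> 143.75 ms (2 dp)

143.75


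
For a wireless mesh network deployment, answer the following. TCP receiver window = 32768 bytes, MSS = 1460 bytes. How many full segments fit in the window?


Given: RWND = 32768 bytes, MSS = 1460 bytes
Full segments = floor(RWND / MSS)
Full segments = floor(32768 / 1460)
Full segments = floor(22.4438) = 22

22


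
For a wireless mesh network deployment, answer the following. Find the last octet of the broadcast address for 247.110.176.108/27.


Given: IP = 247.110.176.108, prefix = /27
Host bits = 32 - 27 = 5
Network last octet = 108 AND mask = 96
Host part size = 2^5 - 1 = 31
Broadcast last octet = 96 OR 31 = 127

127


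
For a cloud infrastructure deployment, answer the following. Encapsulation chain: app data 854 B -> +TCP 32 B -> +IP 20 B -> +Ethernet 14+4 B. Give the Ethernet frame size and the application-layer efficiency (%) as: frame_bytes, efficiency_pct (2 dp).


TCP segment = 854 + 32 = 886 B
IP packet = 886 + 20 = 906 B
Ethernet frame = 906 + 14 + 4 = 924 B
Efficiency = app / frame = 854 / 924 = 0.924242 = 92.4242% -> 92.42% (2 dp)

924, 92.42


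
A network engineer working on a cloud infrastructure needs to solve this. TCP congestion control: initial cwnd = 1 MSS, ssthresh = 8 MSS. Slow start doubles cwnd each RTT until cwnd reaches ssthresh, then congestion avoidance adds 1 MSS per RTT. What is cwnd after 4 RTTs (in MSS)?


RTT 0: cwnd = 1 MSS (initial)
RTT 1: cwnd = 2 MSS (slow start, doubled)
RTT 2: cwnd = 4 MSS (slow start, doubled)
RTT 3: cwnd = 8 MSS (slow start, doubled)
RTT 4: cwnd = 9 MSS (congestion avoidance, +1)

9


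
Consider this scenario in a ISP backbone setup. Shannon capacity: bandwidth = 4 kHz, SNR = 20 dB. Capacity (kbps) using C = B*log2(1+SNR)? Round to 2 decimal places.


Given: B = 4 kHz, SNR = 20 dB
SNR linear = 10^(20/10) = 100
1 + SNR = 101
log2(101) = 6.6582114828
C = 4 * 1000 * 6.6582114828 = 26632.8459 bps
C = 26.632846 kbps -> 26.63 kbps (2 dp)

26.63


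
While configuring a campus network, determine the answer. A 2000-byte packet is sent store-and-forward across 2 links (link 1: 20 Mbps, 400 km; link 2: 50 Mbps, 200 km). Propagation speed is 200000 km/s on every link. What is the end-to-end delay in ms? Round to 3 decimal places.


Packet = 2000 bytes = 16000 bits. Store-and-forward: sum (t_trans + t_prop) per link.
Link 1: t_trans = 16000/(20*10^6) s = 0.8000 ms; t_prop = 400/200000 s = 2.0000 ms; subtotal = 2.8000 ms
Link 2: t_trans = 16000/(50*10^6) s = 0.3200 ms; t_prop = 200/200000 s = 1.0000 ms; subtotal = 1.3200 ms
End-to-end = 2.8000 + 1.3200 = 4.1200 ms -> 4.120 ms (3 dp)

4.120


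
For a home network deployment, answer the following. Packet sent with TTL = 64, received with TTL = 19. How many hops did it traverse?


Given: initial TTL = 64, received TTL = 19
Hops = initial TTL - received TTL
Hops = 64 - 19 = 45

45


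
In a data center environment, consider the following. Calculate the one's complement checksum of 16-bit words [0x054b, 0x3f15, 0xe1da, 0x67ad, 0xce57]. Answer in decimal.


Given words: [0x054b, 0x3f15, 0xe1da, 0x67ad, 0xce57]
Step 1: Sum all words
Raw sum = 1355 + 16149 + 57818 + 26541 + 52823 = 154686
Step 2: Fold carry: (23614 + 2) = 23616
One's complement = ~23616 & 0xFFFF = 41919

41919


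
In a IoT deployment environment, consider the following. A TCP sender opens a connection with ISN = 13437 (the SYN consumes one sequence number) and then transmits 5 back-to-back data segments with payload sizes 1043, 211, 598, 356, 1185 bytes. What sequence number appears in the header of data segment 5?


The SYN occupies sequence number ISN = 13437, so the first data byte is ISN + 1 = 13438.
SEQ of data segment i = (ISN + 1) + sum of payload sizes of segments 1..i-1.
Segment 1: SEQ = 13438, payload = 1043 bytes
Segment 2: SEQ = 14481, payload = 211 bytes
Segment 3: SEQ = 14692, payload = 598 bytes
Segment 4: SEQ = 15290, payload = 356 bytes
Segment 5: SEQ = 15646, payload = 1185 bytes
SEQ of segment 5 = 13438 + 1043 + 211 + 598 + 356 = 15646

15646


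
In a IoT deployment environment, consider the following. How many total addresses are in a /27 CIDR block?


Given: CIDR prefix /27
Host bits = 32 - 27 = 5
Total addresses = 2^5 = 32

32


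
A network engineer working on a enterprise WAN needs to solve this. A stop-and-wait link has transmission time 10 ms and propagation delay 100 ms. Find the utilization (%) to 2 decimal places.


Given: Ttrans = 10 ms, Tprop = 100 ms
RTT = 2 * Tprop = 2 * 100 = 200 ms
U = Ttrans / (Ttrans + RTT)
U = 10 / (10 + 200)
U = 10 / 210 = 0.047619
U% = 4.76%

4.76


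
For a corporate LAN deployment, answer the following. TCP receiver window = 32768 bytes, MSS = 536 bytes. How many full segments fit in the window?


Given: RWND = 32768 bytes, MSS = 536 bytes
Full segments = floor(RWND / MSS)
Full segments = floor(32768 / 536)
Full segments = floor(61.1343) = 61

61


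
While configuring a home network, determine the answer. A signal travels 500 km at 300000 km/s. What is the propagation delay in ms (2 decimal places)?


Given: distance = 500 km, speed = 300000 km/s
Delay = distance / speed = 500 / 300000 seconds
Delay in ms = 500 * 1000 / 300000
Delay = 1.6667 ms
Rounded to 2 dp = 1.67 ms

1.67


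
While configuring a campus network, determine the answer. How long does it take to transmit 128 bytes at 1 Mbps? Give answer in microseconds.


Given: packet = 128 bytes, bandwidth = 1 Mbps
Packet in bits = 128 * 8 = 1024 bits
Bandwidth = 1 * 10^6 = 1000000 bps
Time = 1024 / 1000000 seconds
Time in us = 1024 * 10^6 / 1000000 = 1024

1024
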